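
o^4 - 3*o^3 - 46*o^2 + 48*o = o*(o - 8)*(o - 1)*(o + 6)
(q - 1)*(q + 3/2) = q^2 + q/2 - 3/2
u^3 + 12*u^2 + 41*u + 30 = (u + 1)*(u + 5)*(u + 6)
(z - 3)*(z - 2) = z^2 - 5*z + 6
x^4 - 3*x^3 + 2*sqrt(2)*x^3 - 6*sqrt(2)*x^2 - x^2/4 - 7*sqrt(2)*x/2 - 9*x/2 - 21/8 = (x - 7/2)*(x + 3*sqrt(2)/2)*(sqrt(2)*x/2 + 1/2)*(sqrt(2)*x + sqrt(2)/2)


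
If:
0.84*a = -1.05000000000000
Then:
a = -1.25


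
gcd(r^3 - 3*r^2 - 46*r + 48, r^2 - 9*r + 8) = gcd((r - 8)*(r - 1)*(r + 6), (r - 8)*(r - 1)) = r^2 - 9*r + 8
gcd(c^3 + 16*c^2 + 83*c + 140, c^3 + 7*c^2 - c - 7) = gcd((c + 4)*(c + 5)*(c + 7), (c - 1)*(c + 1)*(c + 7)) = c + 7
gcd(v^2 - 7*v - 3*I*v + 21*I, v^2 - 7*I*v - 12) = v - 3*I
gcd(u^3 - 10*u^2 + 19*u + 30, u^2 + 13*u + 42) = 1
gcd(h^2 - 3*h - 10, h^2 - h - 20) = h - 5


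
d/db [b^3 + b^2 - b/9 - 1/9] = 3*b^2 + 2*b - 1/9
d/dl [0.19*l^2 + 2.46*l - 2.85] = 0.38*l + 2.46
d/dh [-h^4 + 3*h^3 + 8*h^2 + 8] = h*(-4*h^2 + 9*h + 16)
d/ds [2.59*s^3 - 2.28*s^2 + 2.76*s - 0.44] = 7.77*s^2 - 4.56*s + 2.76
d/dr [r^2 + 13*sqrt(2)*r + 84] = 2*r + 13*sqrt(2)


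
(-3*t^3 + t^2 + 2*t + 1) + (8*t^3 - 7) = 5*t^3 + t^2 + 2*t - 6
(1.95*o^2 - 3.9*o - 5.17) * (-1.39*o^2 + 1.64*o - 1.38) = -2.7105*o^4 + 8.619*o^3 - 1.9007*o^2 - 3.0968*o + 7.1346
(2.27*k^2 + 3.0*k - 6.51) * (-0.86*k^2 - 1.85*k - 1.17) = -1.9522*k^4 - 6.7795*k^3 - 2.6073*k^2 + 8.5335*k + 7.6167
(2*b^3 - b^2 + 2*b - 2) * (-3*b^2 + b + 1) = -6*b^5 + 5*b^4 - 5*b^3 + 7*b^2 - 2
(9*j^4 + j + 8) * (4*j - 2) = 36*j^5 - 18*j^4 + 4*j^2 + 30*j - 16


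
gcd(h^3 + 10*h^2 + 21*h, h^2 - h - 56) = h + 7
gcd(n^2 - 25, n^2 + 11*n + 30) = n + 5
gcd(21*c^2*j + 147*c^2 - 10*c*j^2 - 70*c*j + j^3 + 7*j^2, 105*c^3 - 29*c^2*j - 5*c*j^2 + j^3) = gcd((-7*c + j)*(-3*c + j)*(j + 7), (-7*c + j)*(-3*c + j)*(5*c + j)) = 21*c^2 - 10*c*j + j^2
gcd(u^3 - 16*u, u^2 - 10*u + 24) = u - 4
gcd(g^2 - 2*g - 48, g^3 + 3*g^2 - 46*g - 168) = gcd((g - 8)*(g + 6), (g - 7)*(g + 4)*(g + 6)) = g + 6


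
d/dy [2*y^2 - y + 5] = 4*y - 1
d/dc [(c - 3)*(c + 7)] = 2*c + 4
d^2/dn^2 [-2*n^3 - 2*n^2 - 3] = -12*n - 4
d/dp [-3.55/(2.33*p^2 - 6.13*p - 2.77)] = (16.543*p - 21.7615)/(-2.33*p^2 + 6.13*p + 2.77)^2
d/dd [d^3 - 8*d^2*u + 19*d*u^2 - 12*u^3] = 3*d^2 - 16*d*u + 19*u^2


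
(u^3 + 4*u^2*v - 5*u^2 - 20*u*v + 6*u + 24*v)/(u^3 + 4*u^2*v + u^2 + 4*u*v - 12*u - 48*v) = (u - 2)/(u + 4)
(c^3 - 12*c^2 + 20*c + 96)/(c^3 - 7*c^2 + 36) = (c - 8)/(c - 3)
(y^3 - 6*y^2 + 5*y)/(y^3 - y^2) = (y - 5)/y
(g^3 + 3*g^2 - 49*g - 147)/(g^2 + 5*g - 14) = (g^2 - 4*g - 21)/(g - 2)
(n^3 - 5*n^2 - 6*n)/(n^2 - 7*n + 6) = n*(n + 1)/(n - 1)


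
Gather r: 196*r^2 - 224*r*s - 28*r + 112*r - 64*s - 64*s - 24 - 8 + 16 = 196*r^2 + r*(84 - 224*s) - 128*s - 16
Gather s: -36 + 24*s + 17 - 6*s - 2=18*s - 21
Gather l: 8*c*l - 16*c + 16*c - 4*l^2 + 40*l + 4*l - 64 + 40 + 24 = -4*l^2 + l*(8*c + 44)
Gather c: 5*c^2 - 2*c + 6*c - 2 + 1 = 5*c^2 + 4*c - 1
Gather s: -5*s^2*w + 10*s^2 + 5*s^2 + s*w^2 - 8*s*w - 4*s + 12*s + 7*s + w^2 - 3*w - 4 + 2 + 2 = s^2*(15 - 5*w) + s*(w^2 - 8*w + 15) + w^2 - 3*w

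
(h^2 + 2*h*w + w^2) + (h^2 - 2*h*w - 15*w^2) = 2*h^2 - 14*w^2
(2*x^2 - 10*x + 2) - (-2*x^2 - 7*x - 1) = 4*x^2 - 3*x + 3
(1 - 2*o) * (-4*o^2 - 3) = 8*o^3 - 4*o^2 + 6*o - 3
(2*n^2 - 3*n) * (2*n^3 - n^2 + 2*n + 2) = 4*n^5 - 8*n^4 + 7*n^3 - 2*n^2 - 6*n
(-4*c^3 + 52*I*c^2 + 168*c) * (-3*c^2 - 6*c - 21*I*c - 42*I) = 12*c^5 + 24*c^4 - 72*I*c^4 + 588*c^3 - 144*I*c^3 + 1176*c^2 - 3528*I*c^2 - 7056*I*c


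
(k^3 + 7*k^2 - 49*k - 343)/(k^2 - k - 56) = (k^2 - 49)/(k - 8)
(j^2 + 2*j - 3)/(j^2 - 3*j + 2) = (j + 3)/(j - 2)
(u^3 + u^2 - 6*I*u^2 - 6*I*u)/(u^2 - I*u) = (u^2 + u - 6*I*u - 6*I)/(u - I)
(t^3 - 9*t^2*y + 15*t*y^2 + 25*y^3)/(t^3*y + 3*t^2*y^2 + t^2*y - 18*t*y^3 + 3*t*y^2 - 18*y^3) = (t^3 - 9*t^2*y + 15*t*y^2 + 25*y^3)/(y*(t^3 + 3*t^2*y + t^2 - 18*t*y^2 + 3*t*y - 18*y^2))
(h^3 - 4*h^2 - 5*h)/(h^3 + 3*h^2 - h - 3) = h*(h - 5)/(h^2 + 2*h - 3)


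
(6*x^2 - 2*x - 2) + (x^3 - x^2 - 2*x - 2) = x^3 + 5*x^2 - 4*x - 4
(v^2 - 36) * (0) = 0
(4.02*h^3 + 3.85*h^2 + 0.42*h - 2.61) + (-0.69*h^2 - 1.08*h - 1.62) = 4.02*h^3 + 3.16*h^2 - 0.66*h - 4.23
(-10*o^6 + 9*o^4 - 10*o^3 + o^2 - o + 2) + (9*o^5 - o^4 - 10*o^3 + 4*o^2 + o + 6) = -10*o^6 + 9*o^5 + 8*o^4 - 20*o^3 + 5*o^2 + 8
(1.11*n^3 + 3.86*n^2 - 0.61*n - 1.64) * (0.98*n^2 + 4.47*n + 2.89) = 1.0878*n^5 + 8.7445*n^4 + 19.8643*n^3 + 6.8215*n^2 - 9.0937*n - 4.7396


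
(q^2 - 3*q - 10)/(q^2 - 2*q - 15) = (q + 2)/(q + 3)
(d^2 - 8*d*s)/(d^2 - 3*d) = (d - 8*s)/(d - 3)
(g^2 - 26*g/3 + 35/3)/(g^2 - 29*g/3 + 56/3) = (3*g - 5)/(3*g - 8)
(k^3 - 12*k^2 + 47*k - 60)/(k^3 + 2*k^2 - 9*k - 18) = (k^2 - 9*k + 20)/(k^2 + 5*k + 6)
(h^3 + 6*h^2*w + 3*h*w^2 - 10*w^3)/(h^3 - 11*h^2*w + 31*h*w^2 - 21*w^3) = (h^2 + 7*h*w + 10*w^2)/(h^2 - 10*h*w + 21*w^2)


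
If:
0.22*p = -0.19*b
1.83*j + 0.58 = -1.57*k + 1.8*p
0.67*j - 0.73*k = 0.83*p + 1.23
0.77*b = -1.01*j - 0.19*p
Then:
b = 1.82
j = -1.09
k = -0.90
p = -1.57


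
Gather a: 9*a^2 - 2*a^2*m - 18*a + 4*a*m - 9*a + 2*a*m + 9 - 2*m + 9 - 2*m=a^2*(9 - 2*m) + a*(6*m - 27) - 4*m + 18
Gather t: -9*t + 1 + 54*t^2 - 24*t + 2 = 54*t^2 - 33*t + 3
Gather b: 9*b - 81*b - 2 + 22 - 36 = -72*b - 16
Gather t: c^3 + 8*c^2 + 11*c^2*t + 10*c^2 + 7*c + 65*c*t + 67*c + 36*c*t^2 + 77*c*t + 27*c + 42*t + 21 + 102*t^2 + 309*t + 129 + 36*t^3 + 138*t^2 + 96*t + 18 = c^3 + 18*c^2 + 101*c + 36*t^3 + t^2*(36*c + 240) + t*(11*c^2 + 142*c + 447) + 168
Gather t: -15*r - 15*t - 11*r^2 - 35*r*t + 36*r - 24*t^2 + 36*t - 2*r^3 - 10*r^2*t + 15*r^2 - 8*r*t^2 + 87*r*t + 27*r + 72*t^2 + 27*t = -2*r^3 + 4*r^2 + 48*r + t^2*(48 - 8*r) + t*(-10*r^2 + 52*r + 48)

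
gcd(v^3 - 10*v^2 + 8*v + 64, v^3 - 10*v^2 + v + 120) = v - 8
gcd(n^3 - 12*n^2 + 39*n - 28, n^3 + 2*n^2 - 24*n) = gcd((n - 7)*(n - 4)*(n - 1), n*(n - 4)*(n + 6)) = n - 4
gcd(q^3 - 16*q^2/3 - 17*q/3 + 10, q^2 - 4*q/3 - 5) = q + 5/3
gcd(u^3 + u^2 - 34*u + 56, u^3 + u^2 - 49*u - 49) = u + 7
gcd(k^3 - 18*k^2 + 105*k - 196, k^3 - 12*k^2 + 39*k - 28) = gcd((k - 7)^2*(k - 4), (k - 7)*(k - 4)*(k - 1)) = k^2 - 11*k + 28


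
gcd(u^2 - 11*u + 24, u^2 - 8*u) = u - 8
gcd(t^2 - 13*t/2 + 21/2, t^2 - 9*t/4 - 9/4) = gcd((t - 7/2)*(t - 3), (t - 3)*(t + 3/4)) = t - 3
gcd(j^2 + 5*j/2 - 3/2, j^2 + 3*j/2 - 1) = j - 1/2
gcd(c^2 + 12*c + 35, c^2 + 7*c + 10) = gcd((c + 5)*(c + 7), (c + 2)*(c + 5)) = c + 5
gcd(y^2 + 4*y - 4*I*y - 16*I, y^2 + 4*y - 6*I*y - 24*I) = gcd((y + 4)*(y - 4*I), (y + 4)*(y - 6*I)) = y + 4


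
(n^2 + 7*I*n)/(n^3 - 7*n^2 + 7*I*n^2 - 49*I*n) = 1/(n - 7)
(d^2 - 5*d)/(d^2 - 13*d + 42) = d*(d - 5)/(d^2 - 13*d + 42)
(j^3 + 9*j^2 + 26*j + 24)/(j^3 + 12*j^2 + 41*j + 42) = (j + 4)/(j + 7)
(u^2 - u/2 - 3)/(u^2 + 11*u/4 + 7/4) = 2*(2*u^2 - u - 6)/(4*u^2 + 11*u + 7)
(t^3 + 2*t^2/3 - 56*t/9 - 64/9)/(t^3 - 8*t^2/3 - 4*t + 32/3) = (t + 4/3)/(t - 2)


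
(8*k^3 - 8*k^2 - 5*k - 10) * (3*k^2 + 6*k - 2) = 24*k^5 + 24*k^4 - 79*k^3 - 44*k^2 - 50*k + 20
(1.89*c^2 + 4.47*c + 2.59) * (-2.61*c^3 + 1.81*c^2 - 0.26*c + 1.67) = -4.9329*c^5 - 8.2458*c^4 + 0.839400000000001*c^3 + 6.682*c^2 + 6.7915*c + 4.3253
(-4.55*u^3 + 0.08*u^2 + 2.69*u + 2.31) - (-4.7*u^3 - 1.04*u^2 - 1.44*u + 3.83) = 0.15*u^3 + 1.12*u^2 + 4.13*u - 1.52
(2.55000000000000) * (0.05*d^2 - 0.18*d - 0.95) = 0.1275*d^2 - 0.459*d - 2.4225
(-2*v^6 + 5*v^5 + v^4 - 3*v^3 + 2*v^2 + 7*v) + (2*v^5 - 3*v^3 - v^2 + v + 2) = -2*v^6 + 7*v^5 + v^4 - 6*v^3 + v^2 + 8*v + 2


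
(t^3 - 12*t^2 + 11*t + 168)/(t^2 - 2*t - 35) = (t^2 - 5*t - 24)/(t + 5)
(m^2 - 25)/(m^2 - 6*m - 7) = (25 - m^2)/(-m^2 + 6*m + 7)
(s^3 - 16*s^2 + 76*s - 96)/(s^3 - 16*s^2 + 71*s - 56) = (s^2 - 8*s + 12)/(s^2 - 8*s + 7)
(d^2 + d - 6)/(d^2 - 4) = (d + 3)/(d + 2)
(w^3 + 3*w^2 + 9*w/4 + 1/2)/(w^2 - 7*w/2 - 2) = (w^2 + 5*w/2 + 1)/(w - 4)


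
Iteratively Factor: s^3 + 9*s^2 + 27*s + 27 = (s + 3)*(s^2 + 6*s + 9) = (s + 3)^2*(s + 3)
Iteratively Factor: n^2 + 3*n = (n + 3)*(n)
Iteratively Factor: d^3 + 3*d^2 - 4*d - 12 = (d - 2)*(d^2 + 5*d + 6) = (d - 2)*(d + 2)*(d + 3)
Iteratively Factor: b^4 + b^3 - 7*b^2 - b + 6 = (b + 1)*(b^3 - 7*b + 6) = (b - 2)*(b + 1)*(b^2 + 2*b - 3) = (b - 2)*(b - 1)*(b + 1)*(b + 3)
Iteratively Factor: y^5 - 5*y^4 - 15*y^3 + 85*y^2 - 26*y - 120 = (y + 4)*(y^4 - 9*y^3 + 21*y^2 + y - 30) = (y - 5)*(y + 4)*(y^3 - 4*y^2 + y + 6) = (y - 5)*(y - 2)*(y + 4)*(y^2 - 2*y - 3) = (y - 5)*(y - 3)*(y - 2)*(y + 4)*(y + 1)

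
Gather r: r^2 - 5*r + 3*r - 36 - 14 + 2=r^2 - 2*r - 48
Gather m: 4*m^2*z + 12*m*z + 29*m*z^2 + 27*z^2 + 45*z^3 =4*m^2*z + m*(29*z^2 + 12*z) + 45*z^3 + 27*z^2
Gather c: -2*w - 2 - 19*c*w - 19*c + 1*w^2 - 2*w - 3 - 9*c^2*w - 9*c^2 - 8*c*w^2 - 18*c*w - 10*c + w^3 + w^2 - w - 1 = c^2*(-9*w - 9) + c*(-8*w^2 - 37*w - 29) + w^3 + 2*w^2 - 5*w - 6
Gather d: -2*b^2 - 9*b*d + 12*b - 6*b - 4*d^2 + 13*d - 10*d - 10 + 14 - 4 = -2*b^2 + 6*b - 4*d^2 + d*(3 - 9*b)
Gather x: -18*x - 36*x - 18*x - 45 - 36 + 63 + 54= 36 - 72*x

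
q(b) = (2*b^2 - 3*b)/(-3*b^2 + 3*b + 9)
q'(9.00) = 0.00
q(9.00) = -0.65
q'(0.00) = -0.33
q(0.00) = 0.00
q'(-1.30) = -87633.33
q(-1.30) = 242.67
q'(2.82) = 1.24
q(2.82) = -1.16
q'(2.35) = 153.22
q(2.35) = -7.72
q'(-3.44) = -0.14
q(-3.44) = -0.92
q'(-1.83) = -2.41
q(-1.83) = -1.86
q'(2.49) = 9.70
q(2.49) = -2.31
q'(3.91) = 0.11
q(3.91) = -0.75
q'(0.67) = -0.05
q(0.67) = -0.12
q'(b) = (4*b - 3)/(-3*b^2 + 3*b + 9) + (6*b - 3)*(2*b^2 - 3*b)/(-3*b^2 + 3*b + 9)^2 = (-b^2 + 12*b - 9)/(3*(b^4 - 2*b^3 - 5*b^2 + 6*b + 9))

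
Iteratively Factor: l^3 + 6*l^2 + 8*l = (l + 4)*(l^2 + 2*l) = (l + 2)*(l + 4)*(l)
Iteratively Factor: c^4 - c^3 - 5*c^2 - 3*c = (c + 1)*(c^3 - 2*c^2 - 3*c) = (c + 1)^2*(c^2 - 3*c) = (c - 3)*(c + 1)^2*(c)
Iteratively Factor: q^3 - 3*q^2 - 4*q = (q + 1)*(q^2 - 4*q) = (q - 4)*(q + 1)*(q)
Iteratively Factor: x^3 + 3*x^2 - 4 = (x + 2)*(x^2 + x - 2) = (x - 1)*(x + 2)*(x + 2)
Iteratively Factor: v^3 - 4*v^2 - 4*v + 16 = (v - 4)*(v^2 - 4) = (v - 4)*(v - 2)*(v + 2)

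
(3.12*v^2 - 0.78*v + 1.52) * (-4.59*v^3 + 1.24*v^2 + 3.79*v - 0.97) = -14.3208*v^5 + 7.449*v^4 + 3.8808*v^3 - 4.0978*v^2 + 6.5174*v - 1.4744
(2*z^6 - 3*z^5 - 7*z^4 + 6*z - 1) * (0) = 0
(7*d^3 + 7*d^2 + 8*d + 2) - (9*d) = 7*d^3 + 7*d^2 - d + 2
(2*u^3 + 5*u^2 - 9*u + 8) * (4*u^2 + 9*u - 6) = 8*u^5 + 38*u^4 - 3*u^3 - 79*u^2 + 126*u - 48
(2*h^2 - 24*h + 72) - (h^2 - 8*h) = h^2 - 16*h + 72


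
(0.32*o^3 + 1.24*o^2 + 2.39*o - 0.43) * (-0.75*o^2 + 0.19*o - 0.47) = -0.24*o^5 - 0.8692*o^4 - 1.7073*o^3 + 0.1938*o^2 - 1.205*o + 0.2021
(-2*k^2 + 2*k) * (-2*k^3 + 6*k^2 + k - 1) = 4*k^5 - 16*k^4 + 10*k^3 + 4*k^2 - 2*k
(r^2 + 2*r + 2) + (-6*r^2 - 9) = -5*r^2 + 2*r - 7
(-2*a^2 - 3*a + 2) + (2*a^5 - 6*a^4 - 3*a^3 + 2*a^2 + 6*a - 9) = 2*a^5 - 6*a^4 - 3*a^3 + 3*a - 7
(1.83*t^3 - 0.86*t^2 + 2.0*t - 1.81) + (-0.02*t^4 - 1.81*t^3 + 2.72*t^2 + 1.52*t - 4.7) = -0.02*t^4 + 0.02*t^3 + 1.86*t^2 + 3.52*t - 6.51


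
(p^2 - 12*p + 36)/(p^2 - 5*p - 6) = (p - 6)/(p + 1)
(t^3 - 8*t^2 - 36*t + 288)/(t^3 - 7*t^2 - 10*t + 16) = (t^2 - 36)/(t^2 + t - 2)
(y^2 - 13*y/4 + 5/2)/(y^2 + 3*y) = (4*y^2 - 13*y + 10)/(4*y*(y + 3))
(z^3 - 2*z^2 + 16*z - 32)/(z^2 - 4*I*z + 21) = (z^3 - 2*z^2 + 16*z - 32)/(z^2 - 4*I*z + 21)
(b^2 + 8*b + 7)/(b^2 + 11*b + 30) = (b^2 + 8*b + 7)/(b^2 + 11*b + 30)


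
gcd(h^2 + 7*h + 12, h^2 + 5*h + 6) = h + 3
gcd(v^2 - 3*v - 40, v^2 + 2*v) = 1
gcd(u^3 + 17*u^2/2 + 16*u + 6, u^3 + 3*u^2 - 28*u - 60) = u^2 + 8*u + 12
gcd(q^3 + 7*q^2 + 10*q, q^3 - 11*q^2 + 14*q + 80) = q + 2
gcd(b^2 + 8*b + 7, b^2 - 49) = b + 7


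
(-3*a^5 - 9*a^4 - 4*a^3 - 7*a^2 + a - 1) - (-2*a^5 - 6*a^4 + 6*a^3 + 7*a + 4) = -a^5 - 3*a^4 - 10*a^3 - 7*a^2 - 6*a - 5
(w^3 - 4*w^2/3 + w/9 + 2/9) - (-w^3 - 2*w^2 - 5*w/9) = 2*w^3 + 2*w^2/3 + 2*w/3 + 2/9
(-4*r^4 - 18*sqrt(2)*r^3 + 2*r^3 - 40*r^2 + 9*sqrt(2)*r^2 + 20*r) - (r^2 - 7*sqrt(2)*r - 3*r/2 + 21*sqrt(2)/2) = -4*r^4 - 18*sqrt(2)*r^3 + 2*r^3 - 41*r^2 + 9*sqrt(2)*r^2 + 7*sqrt(2)*r + 43*r/2 - 21*sqrt(2)/2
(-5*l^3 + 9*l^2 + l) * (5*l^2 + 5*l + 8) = -25*l^5 + 20*l^4 + 10*l^3 + 77*l^2 + 8*l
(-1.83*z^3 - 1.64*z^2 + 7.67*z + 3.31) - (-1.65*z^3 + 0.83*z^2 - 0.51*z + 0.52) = -0.18*z^3 - 2.47*z^2 + 8.18*z + 2.79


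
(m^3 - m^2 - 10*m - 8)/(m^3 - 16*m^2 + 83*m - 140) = (m^2 + 3*m + 2)/(m^2 - 12*m + 35)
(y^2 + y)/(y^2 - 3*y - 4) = y/(y - 4)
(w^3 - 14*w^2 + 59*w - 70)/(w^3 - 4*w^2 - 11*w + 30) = (w - 7)/(w + 3)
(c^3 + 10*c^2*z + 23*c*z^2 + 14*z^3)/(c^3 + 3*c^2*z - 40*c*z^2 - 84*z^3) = (-c - z)/(-c + 6*z)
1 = 1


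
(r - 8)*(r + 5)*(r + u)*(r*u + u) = r^4*u + r^3*u^2 - 2*r^3*u - 2*r^2*u^2 - 43*r^2*u - 43*r*u^2 - 40*r*u - 40*u^2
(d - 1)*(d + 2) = d^2 + d - 2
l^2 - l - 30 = (l - 6)*(l + 5)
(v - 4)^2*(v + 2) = v^3 - 6*v^2 + 32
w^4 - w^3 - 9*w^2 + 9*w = w*(w - 3)*(w - 1)*(w + 3)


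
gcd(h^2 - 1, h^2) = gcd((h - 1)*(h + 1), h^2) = 1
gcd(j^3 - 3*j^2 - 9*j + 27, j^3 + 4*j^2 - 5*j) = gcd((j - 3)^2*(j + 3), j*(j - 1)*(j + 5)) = 1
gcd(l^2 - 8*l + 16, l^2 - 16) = l - 4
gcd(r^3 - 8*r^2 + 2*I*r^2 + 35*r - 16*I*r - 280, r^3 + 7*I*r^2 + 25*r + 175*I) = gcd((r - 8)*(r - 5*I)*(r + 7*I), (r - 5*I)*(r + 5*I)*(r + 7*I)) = r^2 + 2*I*r + 35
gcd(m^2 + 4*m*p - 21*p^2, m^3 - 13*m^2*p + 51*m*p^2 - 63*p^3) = -m + 3*p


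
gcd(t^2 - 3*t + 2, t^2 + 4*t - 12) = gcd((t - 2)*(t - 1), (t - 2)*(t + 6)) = t - 2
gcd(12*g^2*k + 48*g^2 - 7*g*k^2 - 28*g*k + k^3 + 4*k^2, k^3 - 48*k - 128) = k + 4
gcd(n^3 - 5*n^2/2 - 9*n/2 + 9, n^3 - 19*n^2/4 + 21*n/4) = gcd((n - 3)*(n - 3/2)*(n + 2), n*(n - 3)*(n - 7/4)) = n - 3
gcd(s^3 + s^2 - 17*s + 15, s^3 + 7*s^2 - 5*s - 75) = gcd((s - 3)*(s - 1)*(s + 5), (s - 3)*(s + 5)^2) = s^2 + 2*s - 15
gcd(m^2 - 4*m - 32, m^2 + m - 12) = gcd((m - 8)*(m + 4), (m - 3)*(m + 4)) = m + 4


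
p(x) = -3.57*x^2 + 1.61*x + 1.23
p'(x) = 1.61 - 7.14*x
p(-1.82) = -13.53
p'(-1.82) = 14.60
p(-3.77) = -55.58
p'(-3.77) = 28.53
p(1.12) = -1.45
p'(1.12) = -6.39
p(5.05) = -81.68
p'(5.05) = -34.45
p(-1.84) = -13.82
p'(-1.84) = 14.75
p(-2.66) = -28.31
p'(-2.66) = 20.60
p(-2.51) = -25.30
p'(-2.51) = 19.53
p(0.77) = 0.35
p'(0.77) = -3.89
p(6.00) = -117.63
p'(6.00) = -41.23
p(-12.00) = -532.17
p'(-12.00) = 87.29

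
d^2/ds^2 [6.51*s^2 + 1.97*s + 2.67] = 13.0200000000000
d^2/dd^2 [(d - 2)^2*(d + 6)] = 6*d + 4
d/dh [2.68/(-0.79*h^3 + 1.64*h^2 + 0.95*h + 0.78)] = (6.3516*h^2 - 8.7904*h - 2.546)/(-0.79*h^3 + 1.64*h^2 + 0.95*h + 0.78)^2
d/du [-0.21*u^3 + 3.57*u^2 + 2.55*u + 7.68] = -0.63*u^2 + 7.14*u + 2.55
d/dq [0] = 0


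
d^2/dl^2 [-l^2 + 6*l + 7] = -2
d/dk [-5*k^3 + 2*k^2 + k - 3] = -15*k^2 + 4*k + 1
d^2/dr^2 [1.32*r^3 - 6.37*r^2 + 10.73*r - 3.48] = 7.92*r - 12.74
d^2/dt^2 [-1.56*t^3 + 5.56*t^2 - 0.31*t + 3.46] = 11.12 - 9.36*t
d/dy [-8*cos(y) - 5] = 8*sin(y)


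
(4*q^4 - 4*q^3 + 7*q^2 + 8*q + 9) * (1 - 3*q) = -12*q^5 + 16*q^4 - 25*q^3 - 17*q^2 - 19*q + 9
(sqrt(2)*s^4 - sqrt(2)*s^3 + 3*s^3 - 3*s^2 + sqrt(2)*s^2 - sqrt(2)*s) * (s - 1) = sqrt(2)*s^5 - 2*sqrt(2)*s^4 + 3*s^4 - 6*s^3 + 2*sqrt(2)*s^3 - 2*sqrt(2)*s^2 + 3*s^2 + sqrt(2)*s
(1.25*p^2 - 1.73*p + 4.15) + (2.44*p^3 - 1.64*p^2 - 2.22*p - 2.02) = 2.44*p^3 - 0.39*p^2 - 3.95*p + 2.13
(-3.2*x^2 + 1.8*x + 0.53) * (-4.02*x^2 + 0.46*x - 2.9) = 12.864*x^4 - 8.708*x^3 + 7.9774*x^2 - 4.9762*x - 1.537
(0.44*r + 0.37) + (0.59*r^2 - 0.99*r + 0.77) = 0.59*r^2 - 0.55*r + 1.14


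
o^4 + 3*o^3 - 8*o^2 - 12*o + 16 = (o - 2)*(o - 1)*(o + 2)*(o + 4)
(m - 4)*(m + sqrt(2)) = m^2 - 4*m + sqrt(2)*m - 4*sqrt(2)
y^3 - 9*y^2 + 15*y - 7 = (y - 7)*(y - 1)^2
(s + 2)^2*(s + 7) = s^3 + 11*s^2 + 32*s + 28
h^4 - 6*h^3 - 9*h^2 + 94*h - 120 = (h - 5)*(h - 3)*(h - 2)*(h + 4)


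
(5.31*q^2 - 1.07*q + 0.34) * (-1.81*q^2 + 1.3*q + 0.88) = -9.6111*q^4 + 8.8397*q^3 + 2.6664*q^2 - 0.4996*q + 0.2992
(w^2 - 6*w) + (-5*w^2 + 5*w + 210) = -4*w^2 - w + 210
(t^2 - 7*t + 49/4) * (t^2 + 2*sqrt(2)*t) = t^4 - 7*t^3 + 2*sqrt(2)*t^3 - 14*sqrt(2)*t^2 + 49*t^2/4 + 49*sqrt(2)*t/2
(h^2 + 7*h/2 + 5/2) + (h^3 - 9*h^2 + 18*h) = h^3 - 8*h^2 + 43*h/2 + 5/2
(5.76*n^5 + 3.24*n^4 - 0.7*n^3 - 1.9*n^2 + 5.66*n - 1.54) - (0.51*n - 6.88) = 5.76*n^5 + 3.24*n^4 - 0.7*n^3 - 1.9*n^2 + 5.15*n + 5.34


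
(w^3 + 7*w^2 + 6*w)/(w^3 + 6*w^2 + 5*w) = (w + 6)/(w + 5)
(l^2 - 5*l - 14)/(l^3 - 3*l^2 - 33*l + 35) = (l + 2)/(l^2 + 4*l - 5)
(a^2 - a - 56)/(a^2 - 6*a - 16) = (a + 7)/(a + 2)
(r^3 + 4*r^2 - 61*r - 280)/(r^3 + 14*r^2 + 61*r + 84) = (r^2 - 3*r - 40)/(r^2 + 7*r + 12)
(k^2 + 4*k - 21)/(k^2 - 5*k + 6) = (k + 7)/(k - 2)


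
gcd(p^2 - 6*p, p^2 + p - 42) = p - 6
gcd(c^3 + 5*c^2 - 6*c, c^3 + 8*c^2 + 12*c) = c^2 + 6*c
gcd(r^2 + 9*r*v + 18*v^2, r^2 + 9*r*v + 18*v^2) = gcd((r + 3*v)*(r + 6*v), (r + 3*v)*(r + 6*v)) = r^2 + 9*r*v + 18*v^2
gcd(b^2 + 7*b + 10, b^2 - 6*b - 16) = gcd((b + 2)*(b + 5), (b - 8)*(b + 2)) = b + 2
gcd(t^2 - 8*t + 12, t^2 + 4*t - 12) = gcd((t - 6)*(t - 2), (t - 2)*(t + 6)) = t - 2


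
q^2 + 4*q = q*(q + 4)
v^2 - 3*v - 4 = (v - 4)*(v + 1)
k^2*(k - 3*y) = k^3 - 3*k^2*y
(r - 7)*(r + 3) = r^2 - 4*r - 21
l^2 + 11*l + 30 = (l + 5)*(l + 6)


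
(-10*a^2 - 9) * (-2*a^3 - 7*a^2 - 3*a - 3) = 20*a^5 + 70*a^4 + 48*a^3 + 93*a^2 + 27*a + 27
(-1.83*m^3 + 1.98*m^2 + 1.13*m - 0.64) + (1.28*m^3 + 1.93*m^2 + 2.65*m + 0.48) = -0.55*m^3 + 3.91*m^2 + 3.78*m - 0.16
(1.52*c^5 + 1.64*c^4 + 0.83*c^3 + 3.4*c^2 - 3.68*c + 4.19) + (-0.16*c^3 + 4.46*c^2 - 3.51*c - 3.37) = 1.52*c^5 + 1.64*c^4 + 0.67*c^3 + 7.86*c^2 - 7.19*c + 0.82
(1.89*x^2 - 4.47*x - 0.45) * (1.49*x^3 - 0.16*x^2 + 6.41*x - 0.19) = 2.8161*x^5 - 6.9627*x^4 + 12.1596*x^3 - 28.9398*x^2 - 2.0352*x + 0.0855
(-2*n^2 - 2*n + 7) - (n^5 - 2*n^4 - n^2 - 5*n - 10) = -n^5 + 2*n^4 - n^2 + 3*n + 17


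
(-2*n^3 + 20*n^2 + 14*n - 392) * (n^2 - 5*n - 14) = -2*n^5 + 30*n^4 - 58*n^3 - 742*n^2 + 1764*n + 5488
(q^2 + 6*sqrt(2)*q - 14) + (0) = q^2 + 6*sqrt(2)*q - 14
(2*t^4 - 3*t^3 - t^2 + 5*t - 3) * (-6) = -12*t^4 + 18*t^3 + 6*t^2 - 30*t + 18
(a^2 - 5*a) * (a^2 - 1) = a^4 - 5*a^3 - a^2 + 5*a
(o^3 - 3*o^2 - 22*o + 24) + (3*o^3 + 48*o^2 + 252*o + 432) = 4*o^3 + 45*o^2 + 230*o + 456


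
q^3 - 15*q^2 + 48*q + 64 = (q - 8)^2*(q + 1)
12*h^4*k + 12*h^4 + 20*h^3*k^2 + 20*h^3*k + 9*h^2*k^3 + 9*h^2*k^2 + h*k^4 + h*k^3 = (h + k)*(2*h + k)*(6*h + k)*(h*k + h)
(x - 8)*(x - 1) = x^2 - 9*x + 8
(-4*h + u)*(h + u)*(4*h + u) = -16*h^3 - 16*h^2*u + h*u^2 + u^3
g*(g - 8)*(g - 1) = g^3 - 9*g^2 + 8*g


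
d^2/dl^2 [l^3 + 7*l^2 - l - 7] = 6*l + 14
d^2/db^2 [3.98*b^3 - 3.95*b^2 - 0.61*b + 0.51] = 23.88*b - 7.9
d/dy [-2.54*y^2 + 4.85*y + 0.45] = 4.85 - 5.08*y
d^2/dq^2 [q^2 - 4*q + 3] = 2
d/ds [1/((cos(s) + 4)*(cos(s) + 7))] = (2*cos(s) + 11)*sin(s)/((cos(s) + 4)^2*(cos(s) + 7)^2)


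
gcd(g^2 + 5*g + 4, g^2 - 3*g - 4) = g + 1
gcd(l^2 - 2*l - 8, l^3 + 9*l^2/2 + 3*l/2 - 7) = l + 2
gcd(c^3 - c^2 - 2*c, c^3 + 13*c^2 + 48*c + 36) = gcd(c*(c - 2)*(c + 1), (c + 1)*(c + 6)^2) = c + 1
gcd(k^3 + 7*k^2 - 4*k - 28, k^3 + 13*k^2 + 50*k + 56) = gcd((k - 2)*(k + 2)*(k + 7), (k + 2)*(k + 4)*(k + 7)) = k^2 + 9*k + 14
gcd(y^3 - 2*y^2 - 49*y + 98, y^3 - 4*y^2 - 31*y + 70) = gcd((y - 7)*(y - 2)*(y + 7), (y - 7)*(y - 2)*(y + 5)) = y^2 - 9*y + 14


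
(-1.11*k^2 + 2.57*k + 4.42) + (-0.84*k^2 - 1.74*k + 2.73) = -1.95*k^2 + 0.83*k + 7.15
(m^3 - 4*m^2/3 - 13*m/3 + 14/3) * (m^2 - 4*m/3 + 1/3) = m^5 - 8*m^4/3 - 20*m^3/9 + 10*m^2 - 23*m/3 + 14/9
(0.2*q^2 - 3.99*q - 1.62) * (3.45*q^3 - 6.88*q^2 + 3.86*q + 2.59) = 0.69*q^5 - 15.1415*q^4 + 22.6342*q^3 - 3.7378*q^2 - 16.5873*q - 4.1958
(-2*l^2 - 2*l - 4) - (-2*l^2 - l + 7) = -l - 11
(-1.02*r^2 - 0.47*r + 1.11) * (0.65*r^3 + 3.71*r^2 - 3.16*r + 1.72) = -0.663*r^5 - 4.0897*r^4 + 2.201*r^3 + 3.8489*r^2 - 4.316*r + 1.9092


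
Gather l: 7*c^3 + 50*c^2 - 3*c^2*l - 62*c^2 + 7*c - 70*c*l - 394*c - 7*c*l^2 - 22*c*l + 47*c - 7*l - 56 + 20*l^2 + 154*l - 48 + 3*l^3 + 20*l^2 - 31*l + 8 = 7*c^3 - 12*c^2 - 340*c + 3*l^3 + l^2*(40 - 7*c) + l*(-3*c^2 - 92*c + 116) - 96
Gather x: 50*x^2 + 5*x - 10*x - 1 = 50*x^2 - 5*x - 1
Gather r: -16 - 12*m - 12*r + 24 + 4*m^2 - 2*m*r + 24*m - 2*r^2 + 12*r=4*m^2 - 2*m*r + 12*m - 2*r^2 + 8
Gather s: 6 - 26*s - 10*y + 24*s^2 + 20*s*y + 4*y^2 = 24*s^2 + s*(20*y - 26) + 4*y^2 - 10*y + 6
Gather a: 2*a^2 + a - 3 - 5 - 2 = 2*a^2 + a - 10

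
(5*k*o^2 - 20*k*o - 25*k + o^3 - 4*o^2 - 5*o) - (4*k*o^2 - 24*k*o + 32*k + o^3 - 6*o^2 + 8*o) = k*o^2 + 4*k*o - 57*k + 2*o^2 - 13*o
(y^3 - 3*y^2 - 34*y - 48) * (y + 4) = y^4 + y^3 - 46*y^2 - 184*y - 192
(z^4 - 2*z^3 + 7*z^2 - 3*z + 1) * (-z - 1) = -z^5 + z^4 - 5*z^3 - 4*z^2 + 2*z - 1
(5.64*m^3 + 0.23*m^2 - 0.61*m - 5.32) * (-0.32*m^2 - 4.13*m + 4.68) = -1.8048*m^5 - 23.3668*m^4 + 25.6405*m^3 + 5.2981*m^2 + 19.1168*m - 24.8976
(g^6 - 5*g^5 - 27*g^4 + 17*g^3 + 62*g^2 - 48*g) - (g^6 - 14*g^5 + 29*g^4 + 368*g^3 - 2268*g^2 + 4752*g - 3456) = 9*g^5 - 56*g^4 - 351*g^3 + 2330*g^2 - 4800*g + 3456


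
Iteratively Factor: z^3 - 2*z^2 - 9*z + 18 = (z + 3)*(z^2 - 5*z + 6) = (z - 2)*(z + 3)*(z - 3)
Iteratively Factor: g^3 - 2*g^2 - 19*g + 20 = (g - 5)*(g^2 + 3*g - 4) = (g - 5)*(g - 1)*(g + 4)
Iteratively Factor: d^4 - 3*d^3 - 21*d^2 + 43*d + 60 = (d + 4)*(d^3 - 7*d^2 + 7*d + 15) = (d - 5)*(d + 4)*(d^2 - 2*d - 3) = (d - 5)*(d - 3)*(d + 4)*(d + 1)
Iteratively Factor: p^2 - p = (p - 1)*(p)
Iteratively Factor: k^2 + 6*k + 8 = (k + 2)*(k + 4)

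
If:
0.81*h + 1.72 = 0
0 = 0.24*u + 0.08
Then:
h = -2.12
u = -0.33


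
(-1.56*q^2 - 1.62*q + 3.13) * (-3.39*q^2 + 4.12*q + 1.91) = 5.2884*q^4 - 0.9354*q^3 - 20.2647*q^2 + 9.8014*q + 5.9783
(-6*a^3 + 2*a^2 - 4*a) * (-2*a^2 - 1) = 12*a^5 - 4*a^4 + 14*a^3 - 2*a^2 + 4*a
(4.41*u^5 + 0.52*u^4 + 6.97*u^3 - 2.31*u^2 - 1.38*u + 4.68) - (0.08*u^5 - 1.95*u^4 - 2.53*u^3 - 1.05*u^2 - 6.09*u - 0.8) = 4.33*u^5 + 2.47*u^4 + 9.5*u^3 - 1.26*u^2 + 4.71*u + 5.48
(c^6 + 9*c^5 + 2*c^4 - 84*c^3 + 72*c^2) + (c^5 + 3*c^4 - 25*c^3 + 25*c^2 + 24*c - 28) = c^6 + 10*c^5 + 5*c^4 - 109*c^3 + 97*c^2 + 24*c - 28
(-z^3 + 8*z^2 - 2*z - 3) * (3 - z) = z^4 - 11*z^3 + 26*z^2 - 3*z - 9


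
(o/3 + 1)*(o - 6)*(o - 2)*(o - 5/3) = o^4/3 - 20*o^3/9 - 11*o^2/9 + 56*o/3 - 20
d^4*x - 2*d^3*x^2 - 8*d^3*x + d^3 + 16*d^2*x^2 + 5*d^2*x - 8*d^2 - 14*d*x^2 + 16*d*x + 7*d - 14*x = (d - 7)*(d - 1)*(d - 2*x)*(d*x + 1)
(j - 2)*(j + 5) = j^2 + 3*j - 10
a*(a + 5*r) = a^2 + 5*a*r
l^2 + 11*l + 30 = (l + 5)*(l + 6)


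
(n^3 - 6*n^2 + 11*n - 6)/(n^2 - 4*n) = (n^3 - 6*n^2 + 11*n - 6)/(n*(n - 4))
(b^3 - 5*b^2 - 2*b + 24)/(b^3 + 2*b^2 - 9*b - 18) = (b - 4)/(b + 3)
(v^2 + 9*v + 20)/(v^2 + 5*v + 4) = (v + 5)/(v + 1)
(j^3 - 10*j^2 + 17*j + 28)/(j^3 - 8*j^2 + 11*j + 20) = (j - 7)/(j - 5)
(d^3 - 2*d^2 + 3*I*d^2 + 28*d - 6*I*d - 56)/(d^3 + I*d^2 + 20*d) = (d^2 + d*(-2 + 7*I) - 14*I)/(d*(d + 5*I))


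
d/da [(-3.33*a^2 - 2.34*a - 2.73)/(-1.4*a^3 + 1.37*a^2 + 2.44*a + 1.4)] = (-4.662*a^4 - 6.552*a^3 - 16.3854*a^2 - 1.8438*a + 3.3852)/(1.96*a^6 - 3.836*a^5 - 4.9551*a^4 + 2.7656*a^3 + 9.7896*a^2 + 6.832*a + 1.96)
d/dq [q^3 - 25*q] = 3*q^2 - 25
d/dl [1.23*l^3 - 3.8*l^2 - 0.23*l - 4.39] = 3.69*l^2 - 7.6*l - 0.23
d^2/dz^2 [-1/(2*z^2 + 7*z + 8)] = 2*(4*z^2 + 14*z - (4*z + 7)^2 + 16)/(2*z^2 + 7*z + 8)^3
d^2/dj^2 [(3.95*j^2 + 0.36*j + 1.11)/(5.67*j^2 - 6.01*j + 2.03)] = (-1.13686837721616e-13*j^4 + 292.353138*j^3 - 58.677696*j^2 - 251.812638*j + 95.973526)/(182.284263*j^6 - 579.644667*j^5 + 810.189702*j^4 - 632.136007*j^3 + 290.067918*j^2 - 74.299827*j + 8.365427)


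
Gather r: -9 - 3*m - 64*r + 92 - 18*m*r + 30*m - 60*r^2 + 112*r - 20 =27*m - 60*r^2 + r*(48 - 18*m) + 63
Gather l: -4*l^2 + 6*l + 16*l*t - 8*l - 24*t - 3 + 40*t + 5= -4*l^2 + l*(16*t - 2) + 16*t + 2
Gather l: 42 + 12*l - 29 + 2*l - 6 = 14*l + 7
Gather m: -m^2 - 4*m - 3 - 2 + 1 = -m^2 - 4*m - 4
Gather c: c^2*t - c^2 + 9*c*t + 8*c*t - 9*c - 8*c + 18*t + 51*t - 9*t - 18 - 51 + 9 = c^2*(t - 1) + c*(17*t - 17) + 60*t - 60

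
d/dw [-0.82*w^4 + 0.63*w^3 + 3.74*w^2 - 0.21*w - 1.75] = -3.28*w^3 + 1.89*w^2 + 7.48*w - 0.21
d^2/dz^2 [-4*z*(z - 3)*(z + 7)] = -24*z - 32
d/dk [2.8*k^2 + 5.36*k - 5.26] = 5.6*k + 5.36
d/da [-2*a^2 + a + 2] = 1 - 4*a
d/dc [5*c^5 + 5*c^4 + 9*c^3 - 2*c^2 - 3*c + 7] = 25*c^4 + 20*c^3 + 27*c^2 - 4*c - 3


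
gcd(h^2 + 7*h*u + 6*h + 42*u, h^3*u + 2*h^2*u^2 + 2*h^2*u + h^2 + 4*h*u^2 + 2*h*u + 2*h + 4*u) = 1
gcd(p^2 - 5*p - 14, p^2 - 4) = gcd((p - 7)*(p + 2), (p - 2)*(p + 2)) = p + 2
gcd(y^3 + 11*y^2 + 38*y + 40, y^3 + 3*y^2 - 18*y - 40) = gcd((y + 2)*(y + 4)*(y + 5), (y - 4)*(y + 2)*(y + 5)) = y^2 + 7*y + 10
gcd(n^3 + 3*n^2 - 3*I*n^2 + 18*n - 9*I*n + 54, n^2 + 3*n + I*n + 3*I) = n + 3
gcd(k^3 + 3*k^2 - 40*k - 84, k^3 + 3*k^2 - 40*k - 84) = k^3 + 3*k^2 - 40*k - 84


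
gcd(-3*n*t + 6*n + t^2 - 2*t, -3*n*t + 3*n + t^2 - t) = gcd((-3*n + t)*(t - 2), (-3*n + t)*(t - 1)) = -3*n + t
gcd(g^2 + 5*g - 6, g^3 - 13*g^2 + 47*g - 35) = g - 1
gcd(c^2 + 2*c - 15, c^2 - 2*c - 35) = c + 5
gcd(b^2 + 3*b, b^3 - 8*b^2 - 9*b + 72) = b + 3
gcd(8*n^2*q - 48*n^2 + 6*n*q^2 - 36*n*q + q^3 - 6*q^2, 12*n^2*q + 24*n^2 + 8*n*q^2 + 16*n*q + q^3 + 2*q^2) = 2*n + q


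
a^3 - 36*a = a*(a - 6)*(a + 6)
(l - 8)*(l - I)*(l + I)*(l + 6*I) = l^4 - 8*l^3 + 6*I*l^3 + l^2 - 48*I*l^2 - 8*l + 6*I*l - 48*I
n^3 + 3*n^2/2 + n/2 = n*(n + 1/2)*(n + 1)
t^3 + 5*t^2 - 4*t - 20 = (t - 2)*(t + 2)*(t + 5)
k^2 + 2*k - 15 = (k - 3)*(k + 5)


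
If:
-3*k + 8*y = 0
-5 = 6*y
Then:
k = -20/9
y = -5/6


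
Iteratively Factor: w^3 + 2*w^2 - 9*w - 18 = (w + 3)*(w^2 - w - 6) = (w - 3)*(w + 3)*(w + 2)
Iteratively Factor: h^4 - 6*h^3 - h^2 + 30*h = (h + 2)*(h^3 - 8*h^2 + 15*h) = (h - 3)*(h + 2)*(h^2 - 5*h) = (h - 5)*(h - 3)*(h + 2)*(h)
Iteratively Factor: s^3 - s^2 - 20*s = (s + 4)*(s^2 - 5*s) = (s - 5)*(s + 4)*(s)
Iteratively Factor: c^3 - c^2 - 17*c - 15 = (c + 3)*(c^2 - 4*c - 5) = (c + 1)*(c + 3)*(c - 5)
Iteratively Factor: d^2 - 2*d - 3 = (d + 1)*(d - 3)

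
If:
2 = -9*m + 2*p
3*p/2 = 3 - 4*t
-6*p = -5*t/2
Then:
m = -6/37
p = 10/37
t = 24/37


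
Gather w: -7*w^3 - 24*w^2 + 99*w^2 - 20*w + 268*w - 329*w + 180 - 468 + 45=-7*w^3 + 75*w^2 - 81*w - 243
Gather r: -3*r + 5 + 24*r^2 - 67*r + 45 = 24*r^2 - 70*r + 50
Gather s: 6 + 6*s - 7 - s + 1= 5*s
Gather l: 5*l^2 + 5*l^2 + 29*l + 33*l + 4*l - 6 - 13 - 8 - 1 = 10*l^2 + 66*l - 28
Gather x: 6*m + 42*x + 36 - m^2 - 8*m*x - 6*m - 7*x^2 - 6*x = -m^2 - 7*x^2 + x*(36 - 8*m) + 36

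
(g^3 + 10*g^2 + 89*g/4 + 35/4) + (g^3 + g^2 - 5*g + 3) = 2*g^3 + 11*g^2 + 69*g/4 + 47/4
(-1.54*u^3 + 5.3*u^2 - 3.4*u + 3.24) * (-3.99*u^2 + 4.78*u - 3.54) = 6.1446*u^5 - 28.5082*u^4 + 44.3516*u^3 - 47.9416*u^2 + 27.5232*u - 11.4696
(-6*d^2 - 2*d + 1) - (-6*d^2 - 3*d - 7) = d + 8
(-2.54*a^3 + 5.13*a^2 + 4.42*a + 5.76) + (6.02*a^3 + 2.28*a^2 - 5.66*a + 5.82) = 3.48*a^3 + 7.41*a^2 - 1.24*a + 11.58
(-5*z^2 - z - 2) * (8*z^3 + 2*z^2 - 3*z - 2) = -40*z^5 - 18*z^4 - 3*z^3 + 9*z^2 + 8*z + 4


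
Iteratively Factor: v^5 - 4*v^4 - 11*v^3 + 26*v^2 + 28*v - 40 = (v - 5)*(v^4 + v^3 - 6*v^2 - 4*v + 8) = (v - 5)*(v + 2)*(v^3 - v^2 - 4*v + 4) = (v - 5)*(v + 2)^2*(v^2 - 3*v + 2) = (v - 5)*(v - 2)*(v + 2)^2*(v - 1)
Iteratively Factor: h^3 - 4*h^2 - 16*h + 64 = (h - 4)*(h^2 - 16) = (h - 4)^2*(h + 4)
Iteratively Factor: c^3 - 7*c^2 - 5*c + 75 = (c + 3)*(c^2 - 10*c + 25) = (c - 5)*(c + 3)*(c - 5)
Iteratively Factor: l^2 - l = (l)*(l - 1)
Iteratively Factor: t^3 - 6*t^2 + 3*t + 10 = (t + 1)*(t^2 - 7*t + 10) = (t - 5)*(t + 1)*(t - 2)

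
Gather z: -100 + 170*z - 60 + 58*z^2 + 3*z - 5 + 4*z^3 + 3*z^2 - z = 4*z^3 + 61*z^2 + 172*z - 165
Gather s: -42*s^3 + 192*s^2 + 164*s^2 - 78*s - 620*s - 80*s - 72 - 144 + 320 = -42*s^3 + 356*s^2 - 778*s + 104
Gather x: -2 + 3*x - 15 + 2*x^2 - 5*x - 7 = 2*x^2 - 2*x - 24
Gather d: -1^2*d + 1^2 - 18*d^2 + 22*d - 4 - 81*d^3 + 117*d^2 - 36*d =-81*d^3 + 99*d^2 - 15*d - 3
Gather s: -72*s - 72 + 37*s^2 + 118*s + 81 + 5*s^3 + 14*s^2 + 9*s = 5*s^3 + 51*s^2 + 55*s + 9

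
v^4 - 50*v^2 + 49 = (v - 7)*(v - 1)*(v + 1)*(v + 7)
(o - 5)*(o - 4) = o^2 - 9*o + 20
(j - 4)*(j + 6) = j^2 + 2*j - 24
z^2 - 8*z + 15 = (z - 5)*(z - 3)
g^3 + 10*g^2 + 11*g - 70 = (g - 2)*(g + 5)*(g + 7)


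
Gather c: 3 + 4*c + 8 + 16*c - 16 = 20*c - 5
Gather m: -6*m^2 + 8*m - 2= -6*m^2 + 8*m - 2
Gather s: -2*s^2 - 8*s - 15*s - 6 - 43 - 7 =-2*s^2 - 23*s - 56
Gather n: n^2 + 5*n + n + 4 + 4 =n^2 + 6*n + 8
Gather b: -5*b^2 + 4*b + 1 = -5*b^2 + 4*b + 1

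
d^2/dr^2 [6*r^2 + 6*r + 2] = 12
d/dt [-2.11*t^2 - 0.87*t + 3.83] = -4.22*t - 0.87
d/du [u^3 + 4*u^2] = u*(3*u + 8)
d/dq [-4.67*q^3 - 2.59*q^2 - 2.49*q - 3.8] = -14.01*q^2 - 5.18*q - 2.49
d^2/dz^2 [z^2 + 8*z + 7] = 2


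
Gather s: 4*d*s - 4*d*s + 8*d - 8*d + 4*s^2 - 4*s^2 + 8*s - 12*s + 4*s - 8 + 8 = 0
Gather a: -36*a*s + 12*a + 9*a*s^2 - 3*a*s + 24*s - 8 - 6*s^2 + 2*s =a*(9*s^2 - 39*s + 12) - 6*s^2 + 26*s - 8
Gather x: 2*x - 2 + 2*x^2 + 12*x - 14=2*x^2 + 14*x - 16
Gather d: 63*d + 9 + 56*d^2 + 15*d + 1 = 56*d^2 + 78*d + 10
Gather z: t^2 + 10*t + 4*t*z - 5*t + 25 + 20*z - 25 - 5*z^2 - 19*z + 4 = t^2 + 5*t - 5*z^2 + z*(4*t + 1) + 4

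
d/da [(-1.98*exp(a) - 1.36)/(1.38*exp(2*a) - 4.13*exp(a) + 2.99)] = (2.7324*exp(2*a) + 3.7536*exp(a) - 11.537)*exp(a)/(1.9044*exp(4*a) - 11.3988*exp(3*a) + 25.3093*exp(2*a) - 24.6974*exp(a) + 8.9401)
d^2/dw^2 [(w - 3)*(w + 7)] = 2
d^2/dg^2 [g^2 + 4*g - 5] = 2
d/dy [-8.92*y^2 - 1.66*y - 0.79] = -17.84*y - 1.66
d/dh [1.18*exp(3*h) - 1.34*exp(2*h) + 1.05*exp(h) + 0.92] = (3.54*exp(2*h) - 2.68*exp(h) + 1.05)*exp(h)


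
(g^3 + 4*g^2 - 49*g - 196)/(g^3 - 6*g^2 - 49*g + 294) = (g + 4)/(g - 6)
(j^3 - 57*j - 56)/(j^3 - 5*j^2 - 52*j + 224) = (j + 1)/(j - 4)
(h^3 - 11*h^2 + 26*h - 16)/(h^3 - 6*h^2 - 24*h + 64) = (h - 1)/(h + 4)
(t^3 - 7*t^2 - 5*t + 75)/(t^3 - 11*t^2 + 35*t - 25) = (t + 3)/(t - 1)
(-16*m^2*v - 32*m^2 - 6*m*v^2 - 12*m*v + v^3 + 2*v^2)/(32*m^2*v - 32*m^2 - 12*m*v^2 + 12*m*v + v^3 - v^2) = (2*m*v + 4*m + v^2 + 2*v)/(-4*m*v + 4*m + v^2 - v)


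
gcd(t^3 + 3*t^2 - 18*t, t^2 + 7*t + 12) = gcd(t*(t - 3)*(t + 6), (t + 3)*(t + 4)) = 1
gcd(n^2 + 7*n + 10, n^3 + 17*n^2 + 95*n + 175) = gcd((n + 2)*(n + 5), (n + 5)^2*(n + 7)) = n + 5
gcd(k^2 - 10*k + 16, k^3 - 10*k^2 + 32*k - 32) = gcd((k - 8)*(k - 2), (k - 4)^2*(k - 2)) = k - 2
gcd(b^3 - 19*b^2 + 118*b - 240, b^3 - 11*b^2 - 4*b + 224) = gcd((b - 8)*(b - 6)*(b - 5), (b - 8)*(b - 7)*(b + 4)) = b - 8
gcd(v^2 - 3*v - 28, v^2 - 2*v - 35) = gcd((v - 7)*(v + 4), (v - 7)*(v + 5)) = v - 7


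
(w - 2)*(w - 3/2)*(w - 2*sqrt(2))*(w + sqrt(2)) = w^4 - 7*w^3/2 - sqrt(2)*w^3 - w^2 + 7*sqrt(2)*w^2/2 - 3*sqrt(2)*w + 14*w - 12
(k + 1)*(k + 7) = k^2 + 8*k + 7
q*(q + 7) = q^2 + 7*q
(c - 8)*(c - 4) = c^2 - 12*c + 32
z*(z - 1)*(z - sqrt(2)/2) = z^3 - z^2 - sqrt(2)*z^2/2 + sqrt(2)*z/2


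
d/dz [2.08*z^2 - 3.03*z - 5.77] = 4.16*z - 3.03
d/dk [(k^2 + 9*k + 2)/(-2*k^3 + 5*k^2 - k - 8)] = 2*(k^4 + 18*k^3 - 17*k^2 - 18*k - 35)/(4*k^6 - 20*k^5 + 29*k^4 + 22*k^3 - 79*k^2 + 16*k + 64)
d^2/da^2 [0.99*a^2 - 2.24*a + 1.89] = 1.98000000000000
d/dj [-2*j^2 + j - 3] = 1 - 4*j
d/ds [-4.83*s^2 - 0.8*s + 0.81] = -9.66*s - 0.8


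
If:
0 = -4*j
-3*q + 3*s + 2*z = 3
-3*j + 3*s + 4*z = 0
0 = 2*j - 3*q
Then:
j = 0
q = 0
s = 2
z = -3/2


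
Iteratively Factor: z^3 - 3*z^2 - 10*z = (z - 5)*(z^2 + 2*z) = (z - 5)*(z + 2)*(z)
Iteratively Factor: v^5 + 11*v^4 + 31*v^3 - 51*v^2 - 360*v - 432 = (v + 3)*(v^4 + 8*v^3 + 7*v^2 - 72*v - 144) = (v + 3)*(v + 4)*(v^3 + 4*v^2 - 9*v - 36) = (v + 3)^2*(v + 4)*(v^2 + v - 12) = (v - 3)*(v + 3)^2*(v + 4)*(v + 4)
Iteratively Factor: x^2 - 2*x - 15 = (x - 5)*(x + 3)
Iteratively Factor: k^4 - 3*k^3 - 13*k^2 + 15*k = (k - 1)*(k^3 - 2*k^2 - 15*k) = k*(k - 1)*(k^2 - 2*k - 15) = k*(k - 5)*(k - 1)*(k + 3)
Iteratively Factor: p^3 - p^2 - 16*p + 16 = (p + 4)*(p^2 - 5*p + 4) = (p - 4)*(p + 4)*(p - 1)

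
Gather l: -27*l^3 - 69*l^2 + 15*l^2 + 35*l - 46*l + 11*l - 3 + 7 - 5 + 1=-27*l^3 - 54*l^2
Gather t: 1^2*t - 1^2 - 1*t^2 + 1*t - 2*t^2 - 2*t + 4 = 3 - 3*t^2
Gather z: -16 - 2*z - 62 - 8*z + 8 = -10*z - 70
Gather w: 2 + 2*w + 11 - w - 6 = w + 7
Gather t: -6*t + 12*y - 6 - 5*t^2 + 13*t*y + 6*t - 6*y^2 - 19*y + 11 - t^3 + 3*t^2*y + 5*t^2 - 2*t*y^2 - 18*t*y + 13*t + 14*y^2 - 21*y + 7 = -t^3 + 3*t^2*y + t*(-2*y^2 - 5*y + 13) + 8*y^2 - 28*y + 12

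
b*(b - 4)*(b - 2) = b^3 - 6*b^2 + 8*b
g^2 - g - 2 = (g - 2)*(g + 1)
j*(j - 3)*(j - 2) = j^3 - 5*j^2 + 6*j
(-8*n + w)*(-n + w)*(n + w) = 8*n^3 - n^2*w - 8*n*w^2 + w^3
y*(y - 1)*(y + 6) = y^3 + 5*y^2 - 6*y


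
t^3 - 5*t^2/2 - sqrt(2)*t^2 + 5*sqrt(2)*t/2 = t*(t - 5/2)*(t - sqrt(2))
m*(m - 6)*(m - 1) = m^3 - 7*m^2 + 6*m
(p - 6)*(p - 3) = p^2 - 9*p + 18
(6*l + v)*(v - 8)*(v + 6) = 6*l*v^2 - 12*l*v - 288*l + v^3 - 2*v^2 - 48*v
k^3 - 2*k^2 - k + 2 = (k - 2)*(k - 1)*(k + 1)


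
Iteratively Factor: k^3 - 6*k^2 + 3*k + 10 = (k + 1)*(k^2 - 7*k + 10) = (k - 2)*(k + 1)*(k - 5)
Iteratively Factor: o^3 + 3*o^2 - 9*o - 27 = (o - 3)*(o^2 + 6*o + 9) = (o - 3)*(o + 3)*(o + 3)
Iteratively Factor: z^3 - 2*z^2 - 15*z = (z + 3)*(z^2 - 5*z) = (z - 5)*(z + 3)*(z)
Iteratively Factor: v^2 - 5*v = (v)*(v - 5)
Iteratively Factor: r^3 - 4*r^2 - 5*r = (r)*(r^2 - 4*r - 5) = r*(r - 5)*(r + 1)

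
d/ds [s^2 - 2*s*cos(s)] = 2*s*sin(s) + 2*s - 2*cos(s)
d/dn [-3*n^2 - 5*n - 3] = -6*n - 5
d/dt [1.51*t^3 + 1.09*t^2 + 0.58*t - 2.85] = 4.53*t^2 + 2.18*t + 0.58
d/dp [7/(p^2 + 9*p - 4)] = 7*(-2*p - 9)/(p^2 + 9*p - 4)^2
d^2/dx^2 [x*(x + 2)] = 2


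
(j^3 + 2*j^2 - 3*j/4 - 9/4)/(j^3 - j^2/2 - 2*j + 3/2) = (j + 3/2)/(j - 1)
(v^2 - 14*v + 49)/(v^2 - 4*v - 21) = (v - 7)/(v + 3)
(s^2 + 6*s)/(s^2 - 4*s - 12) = s*(s + 6)/(s^2 - 4*s - 12)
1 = 1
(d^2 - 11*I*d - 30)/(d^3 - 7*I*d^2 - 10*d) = (d - 6*I)/(d*(d - 2*I))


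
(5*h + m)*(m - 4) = 5*h*m - 20*h + m^2 - 4*m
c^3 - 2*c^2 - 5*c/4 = c*(c - 5/2)*(c + 1/2)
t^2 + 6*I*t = t*(t + 6*I)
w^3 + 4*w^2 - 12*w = w*(w - 2)*(w + 6)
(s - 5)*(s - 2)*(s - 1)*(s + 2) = s^4 - 6*s^3 + s^2 + 24*s - 20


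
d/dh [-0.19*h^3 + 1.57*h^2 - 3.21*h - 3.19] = -0.57*h^2 + 3.14*h - 3.21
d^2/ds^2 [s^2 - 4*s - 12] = 2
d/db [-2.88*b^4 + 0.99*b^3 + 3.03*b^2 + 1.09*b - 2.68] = -11.52*b^3 + 2.97*b^2 + 6.06*b + 1.09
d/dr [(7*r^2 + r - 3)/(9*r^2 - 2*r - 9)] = (-23*r^2 - 72*r - 15)/(81*r^4 - 36*r^3 - 158*r^2 + 36*r + 81)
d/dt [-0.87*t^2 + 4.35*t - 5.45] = 4.35 - 1.74*t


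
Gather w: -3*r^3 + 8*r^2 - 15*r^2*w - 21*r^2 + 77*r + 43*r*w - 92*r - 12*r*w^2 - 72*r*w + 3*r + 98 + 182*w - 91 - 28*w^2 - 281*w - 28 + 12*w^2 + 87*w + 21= -3*r^3 - 13*r^2 - 12*r + w^2*(-12*r - 16) + w*(-15*r^2 - 29*r - 12)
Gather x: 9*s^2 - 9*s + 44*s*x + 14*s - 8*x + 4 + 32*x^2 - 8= 9*s^2 + 5*s + 32*x^2 + x*(44*s - 8) - 4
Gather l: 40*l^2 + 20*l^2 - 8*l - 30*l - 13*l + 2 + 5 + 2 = 60*l^2 - 51*l + 9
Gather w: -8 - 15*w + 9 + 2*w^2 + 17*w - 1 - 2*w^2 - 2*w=0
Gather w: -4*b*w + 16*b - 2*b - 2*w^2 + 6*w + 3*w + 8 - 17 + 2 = 14*b - 2*w^2 + w*(9 - 4*b) - 7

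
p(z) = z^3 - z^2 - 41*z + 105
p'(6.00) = 55.00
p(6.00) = 39.00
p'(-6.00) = 79.00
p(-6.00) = 99.00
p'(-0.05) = -40.89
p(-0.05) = 107.05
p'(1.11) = -39.52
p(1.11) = 59.63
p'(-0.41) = -39.68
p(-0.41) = 121.57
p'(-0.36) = -39.89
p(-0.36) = 119.58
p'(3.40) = -13.12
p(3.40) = -6.66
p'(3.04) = -19.36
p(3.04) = -0.79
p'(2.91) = -21.42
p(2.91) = 1.86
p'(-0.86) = -37.06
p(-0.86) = 138.88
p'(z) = 3*z^2 - 2*z - 41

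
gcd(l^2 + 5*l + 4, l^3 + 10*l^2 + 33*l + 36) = l + 4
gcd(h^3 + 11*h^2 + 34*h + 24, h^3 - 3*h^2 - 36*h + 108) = h + 6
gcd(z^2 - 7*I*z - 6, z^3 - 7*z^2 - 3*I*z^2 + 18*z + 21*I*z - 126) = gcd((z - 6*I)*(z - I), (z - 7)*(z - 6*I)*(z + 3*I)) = z - 6*I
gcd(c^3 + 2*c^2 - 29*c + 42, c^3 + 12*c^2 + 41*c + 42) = c + 7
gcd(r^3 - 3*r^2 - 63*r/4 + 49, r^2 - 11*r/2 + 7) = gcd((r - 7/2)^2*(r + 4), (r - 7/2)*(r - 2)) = r - 7/2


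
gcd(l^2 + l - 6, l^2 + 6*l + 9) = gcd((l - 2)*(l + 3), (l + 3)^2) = l + 3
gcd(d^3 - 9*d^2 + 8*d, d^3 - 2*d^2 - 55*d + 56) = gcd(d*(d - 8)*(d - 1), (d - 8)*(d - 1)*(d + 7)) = d^2 - 9*d + 8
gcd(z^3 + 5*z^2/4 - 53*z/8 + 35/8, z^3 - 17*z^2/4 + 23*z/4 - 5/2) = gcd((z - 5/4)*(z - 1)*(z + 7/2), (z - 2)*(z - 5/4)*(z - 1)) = z^2 - 9*z/4 + 5/4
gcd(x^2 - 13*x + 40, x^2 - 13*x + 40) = x^2 - 13*x + 40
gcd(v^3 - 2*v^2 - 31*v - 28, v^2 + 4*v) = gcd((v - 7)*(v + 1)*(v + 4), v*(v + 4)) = v + 4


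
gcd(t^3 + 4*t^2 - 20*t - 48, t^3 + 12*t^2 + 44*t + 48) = t^2 + 8*t + 12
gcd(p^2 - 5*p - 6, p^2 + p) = p + 1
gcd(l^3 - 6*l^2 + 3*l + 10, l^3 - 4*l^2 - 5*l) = l^2 - 4*l - 5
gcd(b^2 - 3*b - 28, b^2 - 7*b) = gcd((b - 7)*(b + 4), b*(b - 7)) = b - 7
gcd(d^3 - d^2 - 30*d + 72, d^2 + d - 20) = d - 4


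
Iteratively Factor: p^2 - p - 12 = (p - 4)*(p + 3)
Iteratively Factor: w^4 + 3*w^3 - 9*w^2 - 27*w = (w + 3)*(w^3 - 9*w) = (w - 3)*(w + 3)*(w^2 + 3*w) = (w - 3)*(w + 3)^2*(w)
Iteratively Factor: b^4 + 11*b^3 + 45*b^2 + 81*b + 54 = (b + 2)*(b^3 + 9*b^2 + 27*b + 27) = (b + 2)*(b + 3)*(b^2 + 6*b + 9) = (b + 2)*(b + 3)^2*(b + 3)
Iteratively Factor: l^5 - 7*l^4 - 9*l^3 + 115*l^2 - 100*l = (l)*(l^4 - 7*l^3 - 9*l^2 + 115*l - 100) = l*(l + 4)*(l^3 - 11*l^2 + 35*l - 25) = l*(l - 1)*(l + 4)*(l^2 - 10*l + 25) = l*(l - 5)*(l - 1)*(l + 4)*(l - 5)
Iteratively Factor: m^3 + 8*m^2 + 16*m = (m + 4)*(m^2 + 4*m) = m*(m + 4)*(m + 4)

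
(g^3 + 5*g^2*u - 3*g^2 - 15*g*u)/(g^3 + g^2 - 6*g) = (g^2 + 5*g*u - 3*g - 15*u)/(g^2 + g - 6)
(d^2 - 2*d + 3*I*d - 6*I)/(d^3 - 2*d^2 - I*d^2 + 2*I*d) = (d + 3*I)/(d*(d - I))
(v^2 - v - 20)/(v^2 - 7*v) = (v^2 - v - 20)/(v*(v - 7))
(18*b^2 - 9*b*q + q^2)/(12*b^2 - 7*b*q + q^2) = (-6*b + q)/(-4*b + q)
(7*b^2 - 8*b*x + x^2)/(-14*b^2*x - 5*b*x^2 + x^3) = (-b + x)/(x*(2*b + x))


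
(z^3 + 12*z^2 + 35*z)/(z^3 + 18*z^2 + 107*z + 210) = z/(z + 6)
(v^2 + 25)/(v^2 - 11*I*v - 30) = (v + 5*I)/(v - 6*I)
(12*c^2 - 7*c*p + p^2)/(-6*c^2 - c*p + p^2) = (-4*c + p)/(2*c + p)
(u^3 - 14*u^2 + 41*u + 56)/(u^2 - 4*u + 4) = (u^3 - 14*u^2 + 41*u + 56)/(u^2 - 4*u + 4)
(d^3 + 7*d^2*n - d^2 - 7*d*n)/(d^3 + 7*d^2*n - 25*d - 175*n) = d*(d - 1)/(d^2 - 25)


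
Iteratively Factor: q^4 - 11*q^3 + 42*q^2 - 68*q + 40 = (q - 2)*(q^3 - 9*q^2 + 24*q - 20) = (q - 2)^2*(q^2 - 7*q + 10) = (q - 2)^3*(q - 5)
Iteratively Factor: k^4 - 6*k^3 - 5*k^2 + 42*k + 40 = (k - 4)*(k^3 - 2*k^2 - 13*k - 10) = (k - 5)*(k - 4)*(k^2 + 3*k + 2) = (k - 5)*(k - 4)*(k + 2)*(k + 1)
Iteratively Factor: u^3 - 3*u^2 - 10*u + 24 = (u - 2)*(u^2 - u - 12) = (u - 2)*(u + 3)*(u - 4)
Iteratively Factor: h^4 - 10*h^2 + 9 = (h + 3)*(h^3 - 3*h^2 - h + 3) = (h - 1)*(h + 3)*(h^2 - 2*h - 3) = (h - 3)*(h - 1)*(h + 3)*(h + 1)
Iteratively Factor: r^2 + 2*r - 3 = (r - 1)*(r + 3)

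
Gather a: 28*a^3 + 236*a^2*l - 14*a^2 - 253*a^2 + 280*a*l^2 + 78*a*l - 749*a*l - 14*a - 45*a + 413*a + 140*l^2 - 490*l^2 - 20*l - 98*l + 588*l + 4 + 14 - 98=28*a^3 + a^2*(236*l - 267) + a*(280*l^2 - 671*l + 354) - 350*l^2 + 470*l - 80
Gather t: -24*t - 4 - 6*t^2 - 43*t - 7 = -6*t^2 - 67*t - 11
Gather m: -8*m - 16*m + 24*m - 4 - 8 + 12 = 0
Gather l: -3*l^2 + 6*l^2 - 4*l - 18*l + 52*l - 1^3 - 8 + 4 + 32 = 3*l^2 + 30*l + 27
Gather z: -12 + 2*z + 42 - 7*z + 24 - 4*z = 54 - 9*z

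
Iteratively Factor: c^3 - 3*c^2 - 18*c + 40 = (c + 4)*(c^2 - 7*c + 10) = (c - 2)*(c + 4)*(c - 5)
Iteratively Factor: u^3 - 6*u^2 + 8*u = (u - 4)*(u^2 - 2*u) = (u - 4)*(u - 2)*(u)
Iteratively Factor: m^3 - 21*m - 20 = (m + 1)*(m^2 - m - 20) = (m + 1)*(m + 4)*(m - 5)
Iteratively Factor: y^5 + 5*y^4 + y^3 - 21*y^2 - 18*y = (y + 3)*(y^4 + 2*y^3 - 5*y^2 - 6*y) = (y - 2)*(y + 3)*(y^3 + 4*y^2 + 3*y) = y*(y - 2)*(y + 3)*(y^2 + 4*y + 3) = y*(y - 2)*(y + 3)^2*(y + 1)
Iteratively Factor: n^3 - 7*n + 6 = (n - 2)*(n^2 + 2*n - 3) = (n - 2)*(n - 1)*(n + 3)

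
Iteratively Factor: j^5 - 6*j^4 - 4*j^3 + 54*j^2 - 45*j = (j + 3)*(j^4 - 9*j^3 + 23*j^2 - 15*j) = j*(j + 3)*(j^3 - 9*j^2 + 23*j - 15) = j*(j - 1)*(j + 3)*(j^2 - 8*j + 15) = j*(j - 3)*(j - 1)*(j + 3)*(j - 5)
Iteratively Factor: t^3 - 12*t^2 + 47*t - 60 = (t - 3)*(t^2 - 9*t + 20) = (t - 5)*(t - 3)*(t - 4)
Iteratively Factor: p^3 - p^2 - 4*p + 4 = (p + 2)*(p^2 - 3*p + 2) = (p - 1)*(p + 2)*(p - 2)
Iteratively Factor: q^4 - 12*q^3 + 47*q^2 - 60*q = (q)*(q^3 - 12*q^2 + 47*q - 60) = q*(q - 5)*(q^2 - 7*q + 12) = q*(q - 5)*(q - 3)*(q - 4)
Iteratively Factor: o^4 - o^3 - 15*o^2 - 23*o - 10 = (o + 1)*(o^3 - 2*o^2 - 13*o - 10) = (o + 1)^2*(o^2 - 3*o - 10) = (o + 1)^2*(o + 2)*(o - 5)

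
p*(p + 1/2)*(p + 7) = p^3 + 15*p^2/2 + 7*p/2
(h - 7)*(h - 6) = h^2 - 13*h + 42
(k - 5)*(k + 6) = k^2 + k - 30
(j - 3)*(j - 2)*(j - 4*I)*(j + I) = j^4 - 5*j^3 - 3*I*j^3 + 10*j^2 + 15*I*j^2 - 20*j - 18*I*j + 24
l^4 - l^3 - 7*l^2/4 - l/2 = l*(l - 2)*(l + 1/2)^2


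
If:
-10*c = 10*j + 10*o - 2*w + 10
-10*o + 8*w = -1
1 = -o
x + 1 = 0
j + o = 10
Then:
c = -451/40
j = 11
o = -1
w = -11/8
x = -1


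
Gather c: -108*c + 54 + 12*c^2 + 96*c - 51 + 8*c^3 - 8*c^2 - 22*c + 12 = 8*c^3 + 4*c^2 - 34*c + 15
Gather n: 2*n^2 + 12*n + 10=2*n^2 + 12*n + 10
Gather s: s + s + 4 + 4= 2*s + 8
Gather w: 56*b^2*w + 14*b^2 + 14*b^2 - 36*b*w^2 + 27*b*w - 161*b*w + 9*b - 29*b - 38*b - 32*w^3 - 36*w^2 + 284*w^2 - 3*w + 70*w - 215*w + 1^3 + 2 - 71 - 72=28*b^2 - 58*b - 32*w^3 + w^2*(248 - 36*b) + w*(56*b^2 - 134*b - 148) - 140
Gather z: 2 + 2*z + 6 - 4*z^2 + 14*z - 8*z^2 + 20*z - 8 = -12*z^2 + 36*z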